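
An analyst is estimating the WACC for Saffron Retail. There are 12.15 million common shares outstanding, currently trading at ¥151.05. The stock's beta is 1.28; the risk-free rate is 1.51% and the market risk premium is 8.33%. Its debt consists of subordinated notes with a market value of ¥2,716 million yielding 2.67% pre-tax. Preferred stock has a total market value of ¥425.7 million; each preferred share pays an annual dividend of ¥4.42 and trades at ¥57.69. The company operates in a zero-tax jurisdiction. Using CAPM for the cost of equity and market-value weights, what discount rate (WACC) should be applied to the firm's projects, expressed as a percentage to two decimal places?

Cost of equity via CAPM: Re = 1.51% + 1.28 × 8.33% = 12.1724%.
Cost of preferred: Rp = 4.42 / 57.69 = 7.6616%.
Market value of equity E = 151.05 × 12.15m = 1835.2575m.
Total capital V = 1835.2575 + 425.7 + 2716 = 4976.9575.
Equity: weight = 1835.2575/4976.9575 = 0.3688; cost = 12.1724%.
Preferred: weight = 425.7/4976.9575 = 0.0855; cost = 7.6616%.
Subordinated notes: weight = 2716/4976.9575 = 0.5457; after-tax cost = 2.67% × (1 − 0%) = 2.6700%.
WACC = 0.3688 × 12.1724% + 0.0855 × 7.6616% + 0.5457 × 2.6700% = 6.6010%.

6.60%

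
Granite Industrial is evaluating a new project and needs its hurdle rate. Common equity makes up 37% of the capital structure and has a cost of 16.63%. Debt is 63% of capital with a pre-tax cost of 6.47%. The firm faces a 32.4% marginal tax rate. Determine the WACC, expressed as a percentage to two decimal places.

8.91%

After-tax cost of debt = 6.47% × (1 − 32.4%) = 4.3737%.
WACC = 0.370 × 16.6300% + 0.630 × 4.3737% = 8.9085%.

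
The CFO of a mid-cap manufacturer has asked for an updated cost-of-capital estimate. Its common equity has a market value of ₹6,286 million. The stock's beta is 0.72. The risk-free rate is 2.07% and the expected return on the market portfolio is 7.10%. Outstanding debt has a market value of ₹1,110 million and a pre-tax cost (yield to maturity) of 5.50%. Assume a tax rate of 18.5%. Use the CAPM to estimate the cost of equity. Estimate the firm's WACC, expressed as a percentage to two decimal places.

Market risk premium = 7.1% − 2.07% = 5.03%.
Cost of equity via CAPM: Re = 2.07% + 0.72 × 5.03% = 5.6916%.
Total capital V = 6286 + 1110 = 7396.
Equity: weight = 6286/7396 = 0.8499; cost = 5.6916%.
Debt: weight = 1110/7396 = 0.1501; after-tax cost = 5.5% × (1 − 18.5%) = 4.4825%.
WACC = 0.8499 × 5.6916% + 0.1501 × 4.4825% = 5.5101%.

5.51%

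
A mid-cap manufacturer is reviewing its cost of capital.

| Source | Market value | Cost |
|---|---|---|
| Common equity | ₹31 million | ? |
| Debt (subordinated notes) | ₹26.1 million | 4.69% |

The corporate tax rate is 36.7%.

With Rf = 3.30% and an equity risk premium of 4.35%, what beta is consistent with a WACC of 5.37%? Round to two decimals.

0.94

Total capital V = 31 + 26.1 = 57.1.
Equity weight = 31/57.1 = 0.5429.
Subordinated notes weight = 26.1/57.1 = 0.4571.
Debt contribution = 0.4571 × 4.69% × (1 − 36.7%) = 1.3570%.
Required equity contribution = 5.37% − 1.3570% = 4.0130%  ⇒  Re = 7.3917%.
CAPM: 7.3917% = 3.3% + β × 4.35%  ⇒  β = 0.9406.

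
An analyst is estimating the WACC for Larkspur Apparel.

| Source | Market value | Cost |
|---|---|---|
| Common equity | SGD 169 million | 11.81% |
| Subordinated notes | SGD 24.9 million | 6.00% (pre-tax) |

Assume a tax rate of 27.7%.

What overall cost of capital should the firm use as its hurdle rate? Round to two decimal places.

10.85%

Total capital V = 169 + 24.9 = 193.9.
Equity: weight = 169/193.9 = 0.8716; cost = 11.81%.
Subordinated notes: weight = 24.9/193.9 = 0.1284; after-tax cost = 6% × (1 − 27.7%) = 4.3380%.
WACC = 0.8716 × 11.8100% + 0.1284 × 4.3380% = 10.8505%.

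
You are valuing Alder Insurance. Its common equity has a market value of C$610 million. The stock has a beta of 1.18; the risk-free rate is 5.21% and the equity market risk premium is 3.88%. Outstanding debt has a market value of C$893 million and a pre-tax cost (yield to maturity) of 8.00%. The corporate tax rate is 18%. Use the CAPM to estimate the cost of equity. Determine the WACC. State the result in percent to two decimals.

Cost of equity via CAPM: Re = 5.21% + 1.18 × 3.88% = 9.7884%.
Total capital V = 610 + 893 = 1503.
Equity: weight = 610/1503 = 0.4059; cost = 9.7884%.
Debt: weight = 893/1503 = 0.5941; after-tax cost = 8% × (1 − 18%) = 6.5600%.
WACC = 0.4059 × 9.7884% + 0.5941 × 6.5600% = 7.8703%.

7.87%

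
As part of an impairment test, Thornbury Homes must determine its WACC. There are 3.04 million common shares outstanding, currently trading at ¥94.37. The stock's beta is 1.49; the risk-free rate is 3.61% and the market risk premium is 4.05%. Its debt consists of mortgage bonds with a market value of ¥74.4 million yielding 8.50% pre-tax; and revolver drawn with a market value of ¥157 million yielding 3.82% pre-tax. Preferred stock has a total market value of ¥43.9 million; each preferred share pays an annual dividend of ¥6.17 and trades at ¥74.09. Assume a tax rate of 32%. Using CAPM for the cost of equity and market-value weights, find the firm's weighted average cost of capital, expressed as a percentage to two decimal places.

Cost of equity via CAPM: Re = 3.61% + 1.49 × 4.05% = 9.6445%.
Cost of preferred: Rp = 6.17 / 74.09 = 8.3277%.
Market value of equity E = 94.37 × 3.04m = 286.8848m.
Total capital V = 286.8848 + 43.9 + 74.4 + 157 = 562.1848.
Equity: weight = 286.8848/562.1848 = 0.5103; cost = 9.6445%.
Preferred: weight = 43.9/562.1848 = 0.0781; cost = 8.3277%.
Mortgage bonds: weight = 74.4/562.1848 = 0.1323; after-tax cost = 8.5% × (1 − 32%) = 5.7800%.
Revolver drawn: weight = 157/562.1848 = 0.2793; after-tax cost = 3.82% × (1 − 32%) = 2.5976%.
WACC = 0.5103 × 9.6445% + 0.0781 × 8.3277% + 0.1323 × 5.7800% + 0.2793 × 2.5976% = 7.0623%.

7.06%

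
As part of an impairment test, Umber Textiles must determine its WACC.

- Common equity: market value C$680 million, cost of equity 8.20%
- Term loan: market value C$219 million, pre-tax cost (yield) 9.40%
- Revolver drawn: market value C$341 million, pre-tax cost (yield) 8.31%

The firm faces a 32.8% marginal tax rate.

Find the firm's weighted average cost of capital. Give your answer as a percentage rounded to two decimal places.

Total capital V = 680 + 219 + 341 = 1240.
Equity: weight = 680/1240 = 0.5484; cost = 8.2%.
Term loan: weight = 219/1240 = 0.1766; after-tax cost = 9.4% × (1 − 32.8%) = 6.3168%.
Revolver drawn: weight = 341/1240 = 0.2750; after-tax cost = 8.31% × (1 − 32.8%) = 5.5843%.
WACC = 0.5484 × 8.2000% + 0.1766 × 6.3168% + 0.2750 × 5.5843% = 7.1481%.

7.15%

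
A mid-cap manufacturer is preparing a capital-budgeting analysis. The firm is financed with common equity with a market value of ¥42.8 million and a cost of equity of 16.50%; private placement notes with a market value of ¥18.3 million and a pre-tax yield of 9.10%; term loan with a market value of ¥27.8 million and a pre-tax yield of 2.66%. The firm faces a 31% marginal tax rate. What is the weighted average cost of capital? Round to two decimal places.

9.81%

Total capital V = 42.8 + 18.3 + 27.8 = 88.9.
Equity: weight = 42.8/88.9 = 0.4814; cost = 16.5%.
Private placement notes: weight = 18.3/88.9 = 0.2058; after-tax cost = 9.1% × (1 − 31%) = 6.2790%.
Term loan: weight = 27.8/88.9 = 0.3127; after-tax cost = 2.66% × (1 − 31%) = 1.8354%.
WACC = 0.4814 × 16.5000% + 0.2058 × 6.2790% + 0.3127 × 1.8354% = 9.8102%.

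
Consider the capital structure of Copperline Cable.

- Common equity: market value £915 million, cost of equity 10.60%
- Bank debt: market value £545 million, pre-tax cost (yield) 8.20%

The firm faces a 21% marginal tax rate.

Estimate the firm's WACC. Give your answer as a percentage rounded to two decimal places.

Total capital V = 915 + 545 = 1460.
Equity: weight = 915/1460 = 0.6267; cost = 10.6%.
Bank debt: weight = 545/1460 = 0.3733; after-tax cost = 8.2% × (1 − 21%) = 6.4780%.
WACC = 0.6267 × 10.6000% + 0.3733 × 6.4780% = 9.0613%.

9.06%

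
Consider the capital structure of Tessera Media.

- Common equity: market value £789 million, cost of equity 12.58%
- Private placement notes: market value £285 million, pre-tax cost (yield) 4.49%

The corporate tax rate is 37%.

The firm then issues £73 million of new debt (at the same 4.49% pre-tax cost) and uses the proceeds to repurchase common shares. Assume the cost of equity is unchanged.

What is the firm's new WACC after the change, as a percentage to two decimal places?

9.33%

After the change:
Total capital V = 716 + 358 = 1074.
Equity: weight = 716/1074 = 0.6667; cost = 12.58%.
Private placement notes: weight = 358/1074 = 0.3333; after-tax cost = 4.49% × (1 − 37%) = 2.8287%.
WACC = 0.6667 × 12.5800% + 0.3333 × 2.8287% = 9.3296%.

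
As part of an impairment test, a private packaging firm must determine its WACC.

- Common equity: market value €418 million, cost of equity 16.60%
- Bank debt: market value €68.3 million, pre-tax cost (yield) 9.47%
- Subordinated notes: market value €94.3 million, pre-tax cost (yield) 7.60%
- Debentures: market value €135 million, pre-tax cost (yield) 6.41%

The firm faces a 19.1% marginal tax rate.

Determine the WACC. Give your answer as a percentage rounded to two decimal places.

12.22%

Total capital V = 418 + 68.3 + 94.3 + 135 = 715.6.
Equity: weight = 418/715.6 = 0.5841; cost = 16.6%.
Bank debt: weight = 68.3/715.6 = 0.0954; after-tax cost = 9.47% × (1 − 19.1%) = 7.6612%.
Subordinated notes: weight = 94.3/715.6 = 0.1318; after-tax cost = 7.6% × (1 − 19.1%) = 6.1484%.
Debentures: weight = 135/715.6 = 0.1887; after-tax cost = 6.41% × (1 − 19.1%) = 5.1857%.
WACC = 0.5841 × 16.6000% + 0.0954 × 7.6612% + 0.1318 × 6.1484% + 0.1887 × 5.1857% = 12.2162%.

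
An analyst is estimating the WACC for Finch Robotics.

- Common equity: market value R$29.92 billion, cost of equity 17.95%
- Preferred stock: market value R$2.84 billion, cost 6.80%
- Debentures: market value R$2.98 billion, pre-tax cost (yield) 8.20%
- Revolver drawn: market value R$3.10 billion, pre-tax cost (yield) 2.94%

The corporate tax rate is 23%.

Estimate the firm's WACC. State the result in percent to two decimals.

Total capital V = 29.92 + 2.84 + 2.98 + 3.1 = 38.84.
Equity: weight = 29.92/38.84 = 0.7703; cost = 17.95%.
Preferred: weight = 2.84/38.84 = 0.0731; cost = 6.8%.
Debentures: weight = 2.98/38.84 = 0.0767; after-tax cost = 8.2% × (1 − 23%) = 6.3140%.
Revolver drawn: weight = 3.1/38.84 = 0.0798; after-tax cost = 2.94% × (1 − 23%) = 2.2638%.
WACC = 0.7703 × 17.9500% + 0.0731 × 6.8000% + 0.0767 × 6.3140% + 0.0798 × 2.2638% = 14.9899%.

14.99%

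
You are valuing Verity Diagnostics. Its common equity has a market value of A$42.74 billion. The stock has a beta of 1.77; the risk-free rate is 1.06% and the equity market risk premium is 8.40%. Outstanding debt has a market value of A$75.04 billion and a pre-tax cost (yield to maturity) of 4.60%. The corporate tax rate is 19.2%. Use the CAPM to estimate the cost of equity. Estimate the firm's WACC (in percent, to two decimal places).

8.15%

Cost of equity via CAPM: Re = 1.06% + 1.77 × 8.4% = 15.9280%.
Total capital V = 42.74 + 75.04 = 117.78.
Equity: weight = 42.74/117.78 = 0.3629; cost = 15.928%.
Debt: weight = 75.04/117.78 = 0.6371; after-tax cost = 4.6% × (1 − 19.2%) = 3.7168%.
WACC = 0.3629 × 15.9280% + 0.6371 × 3.7168% = 8.1480%.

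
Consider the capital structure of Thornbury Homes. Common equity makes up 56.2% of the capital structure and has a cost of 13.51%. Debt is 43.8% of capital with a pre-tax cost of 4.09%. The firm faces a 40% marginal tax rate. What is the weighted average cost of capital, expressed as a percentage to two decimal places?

8.67%

After-tax cost of debt = 4.09% × (1 − 40%) = 2.4540%.
WACC = 0.562 × 13.5100% + 0.438 × 2.4540% = 8.6675%.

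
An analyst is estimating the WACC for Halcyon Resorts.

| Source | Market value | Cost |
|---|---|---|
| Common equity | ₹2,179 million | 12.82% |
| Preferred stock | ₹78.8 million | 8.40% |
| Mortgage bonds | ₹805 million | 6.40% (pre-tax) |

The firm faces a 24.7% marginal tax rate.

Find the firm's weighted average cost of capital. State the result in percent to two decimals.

Total capital V = 2179 + 78.8 + 805 = 3062.8.
Equity: weight = 2179/3062.8 = 0.7114; cost = 12.82%.
Preferred: weight = 78.8/3062.8 = 0.0257; cost = 8.4%.
Mortgage bonds: weight = 805/3062.8 = 0.2628; after-tax cost = 6.4% × (1 − 24.7%) = 4.8192%.
WACC = 0.7114 × 12.8200% + 0.0257 × 8.4000% + 0.2628 × 4.8192% = 10.6034%.

10.60%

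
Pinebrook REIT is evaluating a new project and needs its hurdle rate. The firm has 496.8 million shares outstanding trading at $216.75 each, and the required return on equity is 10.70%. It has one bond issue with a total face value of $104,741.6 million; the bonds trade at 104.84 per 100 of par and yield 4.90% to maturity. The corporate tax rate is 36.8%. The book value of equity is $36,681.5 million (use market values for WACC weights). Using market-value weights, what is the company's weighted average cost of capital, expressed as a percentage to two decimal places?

6.86%

Market value of equity E = 216.75 × 496.8m = 107681.4m. Market value of debt D = 104741.6m × 104.84/100 = 109811.09344m.
Total capital V = 107681.4 + 109811.09344 = 217492.49344.
Equity: weight = 107681.4/217492.49344 = 0.4951; cost = 10.7%.
Bonds outstanding: weight = 109811.09344/217492.49344 = 0.5049; after-tax cost = 4.9% × (1 − 36.8%) = 3.0968%.
WACC = 0.4951 × 10.7000% + 0.5049 × 3.0968% = 6.8612%.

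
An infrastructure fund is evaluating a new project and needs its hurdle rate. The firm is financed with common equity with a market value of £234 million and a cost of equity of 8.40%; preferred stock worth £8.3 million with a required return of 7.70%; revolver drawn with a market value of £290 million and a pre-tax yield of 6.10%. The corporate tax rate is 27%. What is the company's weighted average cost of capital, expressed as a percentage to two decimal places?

Total capital V = 234 + 8.3 + 290 = 532.3.
Equity: weight = 234/532.3 = 0.4396; cost = 8.4%.
Preferred: weight = 8.3/532.3 = 0.0156; cost = 7.7%.
Revolver drawn: weight = 290/532.3 = 0.5448; after-tax cost = 6.1% × (1 − 27%) = 4.4530%.
WACC = 0.4396 × 8.4000% + 0.0156 × 7.7000% + 0.5448 × 4.4530% = 6.2387%.

6.24%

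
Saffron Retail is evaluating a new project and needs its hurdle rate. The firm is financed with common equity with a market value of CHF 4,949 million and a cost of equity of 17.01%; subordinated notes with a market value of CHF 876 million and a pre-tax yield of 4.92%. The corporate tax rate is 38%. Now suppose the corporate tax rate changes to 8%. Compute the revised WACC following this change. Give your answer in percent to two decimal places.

15.13%

After the change:
Total capital V = 4949 + 876 = 5825.
Equity: weight = 4949/5825 = 0.8496; cost = 17.01%.
Subordinated notes: weight = 876/5825 = 0.1504; after-tax cost = 4.92% × (1 − 8%) = 4.5264%.
WACC = 0.8496 × 17.0100% + 0.1504 × 4.5264% = 15.1326%.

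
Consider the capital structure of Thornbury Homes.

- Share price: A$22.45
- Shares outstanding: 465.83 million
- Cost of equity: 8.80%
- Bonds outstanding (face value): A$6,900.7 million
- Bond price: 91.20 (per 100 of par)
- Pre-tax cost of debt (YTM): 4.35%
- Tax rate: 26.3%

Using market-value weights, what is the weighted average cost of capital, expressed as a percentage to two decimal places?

Market value of equity E = 22.45 × 465.83m = 10457.8835m. Market value of debt D = 6900.7m × 91.2/100 = 6293.4384m.
Total capital V = 10457.8835 + 6293.4384 = 16751.3219.
Equity: weight = 10457.8835/16751.3219 = 0.6243; cost = 8.8%.
Bonds outstanding: weight = 6293.4384/16751.3219 = 0.3757; after-tax cost = 4.35% × (1 − 26.3%) = 3.2059%.
WACC = 0.6243 × 8.8000% + 0.3757 × 3.2059% = 6.6983%.

6.70%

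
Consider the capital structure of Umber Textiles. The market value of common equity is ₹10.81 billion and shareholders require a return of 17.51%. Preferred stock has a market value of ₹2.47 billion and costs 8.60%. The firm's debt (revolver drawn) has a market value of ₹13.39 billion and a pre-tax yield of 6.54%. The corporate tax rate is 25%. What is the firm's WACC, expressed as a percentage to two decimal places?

10.36%

Total capital V = 10.81 + 2.47 + 13.39 = 26.67.
Equity: weight = 10.81/26.67 = 0.4053; cost = 17.51%.
Preferred: weight = 2.47/26.67 = 0.0926; cost = 8.6%.
Revolver drawn: weight = 13.39/26.67 = 0.5021; after-tax cost = 6.54% × (1 − 25%) = 4.9050%.
WACC = 0.4053 × 17.5100% + 0.0926 × 8.6000% + 0.5021 × 4.9050% = 10.3563%.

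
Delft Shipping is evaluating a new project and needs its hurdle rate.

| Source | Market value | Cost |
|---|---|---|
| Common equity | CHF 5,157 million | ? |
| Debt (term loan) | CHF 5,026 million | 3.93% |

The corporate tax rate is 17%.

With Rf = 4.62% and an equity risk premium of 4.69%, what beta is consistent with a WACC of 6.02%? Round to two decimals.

Total capital V = 5157 + 5026 = 10183.
Equity weight = 5157/10183 = 0.5064.
Term loan weight = 5026/10183 = 0.4936.
Debt contribution = 0.4936 × 3.93% × (1 − 17%) = 1.6100%.
Required equity contribution = 6.02% − 1.6100% = 4.4100%  ⇒  Re = 8.7080%.
CAPM: 8.7080% = 4.62% + β × 4.69%  ⇒  β = 0.8716.

0.87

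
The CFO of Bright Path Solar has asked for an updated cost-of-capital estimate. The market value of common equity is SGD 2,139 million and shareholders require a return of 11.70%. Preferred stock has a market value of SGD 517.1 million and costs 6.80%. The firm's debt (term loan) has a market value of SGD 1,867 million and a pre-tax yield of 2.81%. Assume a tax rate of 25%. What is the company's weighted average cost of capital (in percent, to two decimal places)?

7.18%

Total capital V = 2139 + 517.1 + 1867 = 4523.1.
Equity: weight = 2139/4523.1 = 0.4729; cost = 11.7%.
Preferred: weight = 517.1/4523.1 = 0.1143; cost = 6.8%.
Term loan: weight = 1867/4523.1 = 0.4128; after-tax cost = 2.81% × (1 − 25%) = 2.1075%.
WACC = 0.4729 × 11.7000% + 0.1143 × 6.8000% + 0.4128 × 2.1075% = 7.1803%.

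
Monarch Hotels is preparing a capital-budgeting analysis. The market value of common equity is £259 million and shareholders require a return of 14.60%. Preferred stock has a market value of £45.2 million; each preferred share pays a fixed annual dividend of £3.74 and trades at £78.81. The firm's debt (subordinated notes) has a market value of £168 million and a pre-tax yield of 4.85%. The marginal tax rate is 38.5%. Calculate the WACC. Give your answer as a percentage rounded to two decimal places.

Cost of preferred: Rp = 3.74 / 78.81 = 4.7456%.
Total capital V = 259 + 45.2 + 168 = 472.2.
Equity: weight = 259/472.2 = 0.5485; cost = 14.6%.
Preferred: weight = 45.2/472.2 = 0.0957; cost = 4.7456%.
Subordinated notes: weight = 168/472.2 = 0.3558; after-tax cost = 4.85% × (1 − 38.5%) = 2.9827%.
WACC = 0.5485 × 14.6000% + 0.0957 × 4.7456% + 0.3558 × 2.9827% = 9.5235%.

9.52%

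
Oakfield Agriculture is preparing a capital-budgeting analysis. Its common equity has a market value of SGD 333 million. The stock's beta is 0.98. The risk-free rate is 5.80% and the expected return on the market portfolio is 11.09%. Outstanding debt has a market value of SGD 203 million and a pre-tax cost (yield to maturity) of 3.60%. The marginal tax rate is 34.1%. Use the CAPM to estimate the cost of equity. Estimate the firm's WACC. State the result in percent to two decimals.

7.72%

Market risk premium = 11.09% − 5.8% = 5.29%.
Cost of equity via CAPM: Re = 5.8% + 0.98 × 5.29% = 10.9842%.
Total capital V = 333 + 203 = 536.
Equity: weight = 333/536 = 0.6213; cost = 10.9842%.
Debt: weight = 203/536 = 0.3787; after-tax cost = 3.6% × (1 − 34.1%) = 2.3724%.
WACC = 0.6213 × 10.9842% + 0.3787 × 2.3724% = 7.7226%.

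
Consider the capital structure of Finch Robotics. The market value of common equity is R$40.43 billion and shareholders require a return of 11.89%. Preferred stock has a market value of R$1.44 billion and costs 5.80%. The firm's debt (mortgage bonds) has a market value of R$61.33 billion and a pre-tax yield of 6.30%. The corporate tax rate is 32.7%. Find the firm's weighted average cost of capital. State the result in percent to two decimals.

7.26%

Total capital V = 40.43 + 1.44 + 61.33 = 103.2.
Equity: weight = 40.43/103.2 = 0.3918; cost = 11.89%.
Preferred: weight = 1.44/103.2 = 0.0140; cost = 5.8%.
Mortgage bonds: weight = 61.33/103.2 = 0.5943; after-tax cost = 6.3% × (1 − 32.7%) = 4.2399%.
WACC = 0.3918 × 11.8900% + 0.0140 × 5.8000% + 0.5943 × 4.2399% = 7.2587%.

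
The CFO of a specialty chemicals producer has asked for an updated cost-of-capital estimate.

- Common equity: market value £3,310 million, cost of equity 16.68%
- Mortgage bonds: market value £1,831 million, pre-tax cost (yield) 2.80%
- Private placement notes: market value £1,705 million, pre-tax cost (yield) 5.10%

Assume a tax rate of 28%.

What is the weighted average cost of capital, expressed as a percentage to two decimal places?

9.52%

Total capital V = 3310 + 1831 + 1705 = 6846.
Equity: weight = 3310/6846 = 0.4835; cost = 16.68%.
Mortgage bonds: weight = 1831/6846 = 0.2675; after-tax cost = 2.8% × (1 − 28%) = 2.0160%.
Private placement notes: weight = 1705/6846 = 0.2491; after-tax cost = 5.1% × (1 − 28%) = 3.6720%.
WACC = 0.4835 × 16.6800% + 0.2675 × 2.0160% + 0.2491 × 3.6720% = 9.5184%.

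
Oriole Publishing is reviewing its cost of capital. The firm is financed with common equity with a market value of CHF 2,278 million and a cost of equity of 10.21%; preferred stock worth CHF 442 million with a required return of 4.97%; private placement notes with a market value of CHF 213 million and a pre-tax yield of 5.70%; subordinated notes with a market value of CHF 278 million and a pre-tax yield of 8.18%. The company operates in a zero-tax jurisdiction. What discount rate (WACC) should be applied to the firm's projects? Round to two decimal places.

9.01%

Total capital V = 2278 + 442 + 213 + 278 = 3211.
Equity: weight = 2278/3211 = 0.7094; cost = 10.21%.
Preferred: weight = 442/3211 = 0.1377; cost = 4.97%.
Private placement notes: weight = 213/3211 = 0.0663; after-tax cost = 5.7% × (1 − 0%) = 5.7000%.
Subordinated notes: weight = 278/3211 = 0.0866; after-tax cost = 8.18% × (1 − 0%) = 8.1800%.
WACC = 0.7094 × 10.2100% + 0.1377 × 4.9700% + 0.0663 × 5.7000% + 0.0866 × 8.1800% = 9.0138%.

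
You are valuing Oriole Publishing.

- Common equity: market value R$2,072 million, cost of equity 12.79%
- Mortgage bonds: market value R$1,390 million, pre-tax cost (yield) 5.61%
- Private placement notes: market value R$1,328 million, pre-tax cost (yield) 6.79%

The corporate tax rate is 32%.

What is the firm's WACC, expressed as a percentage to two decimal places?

Total capital V = 2072 + 1390 + 1328 = 4790.
Equity: weight = 2072/4790 = 0.4326; cost = 12.79%.
Mortgage bonds: weight = 1390/4790 = 0.2902; after-tax cost = 5.61% × (1 − 32%) = 3.8148%.
Private placement notes: weight = 1328/4790 = 0.2772; after-tax cost = 6.79% × (1 − 32%) = 4.6172%.
WACC = 0.4326 × 12.7900% + 0.2902 × 3.8148% + 0.2772 × 4.6172% = 7.9196%.

7.92%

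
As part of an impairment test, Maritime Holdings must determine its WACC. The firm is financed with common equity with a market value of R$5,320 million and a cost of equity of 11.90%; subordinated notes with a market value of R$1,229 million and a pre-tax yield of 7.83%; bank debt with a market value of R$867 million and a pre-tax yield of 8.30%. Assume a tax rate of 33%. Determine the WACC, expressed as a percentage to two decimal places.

Total capital V = 5320 + 1229 + 867 = 7416.
Equity: weight = 5320/7416 = 0.7174; cost = 11.9%.
Subordinated notes: weight = 1229/7416 = 0.1657; after-tax cost = 7.83% × (1 − 33%) = 5.2461%.
Bank debt: weight = 867/7416 = 0.1169; after-tax cost = 8.3% × (1 − 33%) = 5.5610%.
WACC = 0.7174 × 11.9000% + 0.1657 × 5.2461% + 0.1169 × 5.5610% = 10.0562%.

10.06%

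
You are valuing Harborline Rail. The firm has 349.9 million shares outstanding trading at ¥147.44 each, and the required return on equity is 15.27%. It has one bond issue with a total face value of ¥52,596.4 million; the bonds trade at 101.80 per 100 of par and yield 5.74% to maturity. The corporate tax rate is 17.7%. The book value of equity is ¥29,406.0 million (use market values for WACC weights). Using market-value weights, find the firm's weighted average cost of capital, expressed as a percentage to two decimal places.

9.90%

Market value of equity E = 147.44 × 349.9m = 51589.256m. Market value of debt D = 52596.4m × 101.8/100 = 53543.1352m.
Total capital V = 51589.256 + 53543.1352 = 105132.3912.
Equity: weight = 51589.256/105132.3912 = 0.4907; cost = 15.27%.
Bonds outstanding: weight = 53543.1352/105132.3912 = 0.5093; after-tax cost = 5.74% × (1 − 17.7%) = 4.7240%.
WACC = 0.4907 × 15.2700% + 0.5093 × 4.7240% = 9.8990%.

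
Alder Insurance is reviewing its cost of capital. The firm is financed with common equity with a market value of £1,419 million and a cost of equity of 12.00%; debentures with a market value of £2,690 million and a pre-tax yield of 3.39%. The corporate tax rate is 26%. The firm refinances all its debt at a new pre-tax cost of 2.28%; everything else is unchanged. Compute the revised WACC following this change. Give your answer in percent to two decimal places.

After the change:
Total capital V = 1419 + 2690 = 4109.
Equity: weight = 1419/4109 = 0.3453; cost = 12%.
Debentures: weight = 2690/4109 = 0.6547; after-tax cost = 2.28% × (1 − 26%) = 1.6872%.
WACC = 0.3453 × 12.0000% + 0.6547 × 1.6872% = 5.2486%.

5.25%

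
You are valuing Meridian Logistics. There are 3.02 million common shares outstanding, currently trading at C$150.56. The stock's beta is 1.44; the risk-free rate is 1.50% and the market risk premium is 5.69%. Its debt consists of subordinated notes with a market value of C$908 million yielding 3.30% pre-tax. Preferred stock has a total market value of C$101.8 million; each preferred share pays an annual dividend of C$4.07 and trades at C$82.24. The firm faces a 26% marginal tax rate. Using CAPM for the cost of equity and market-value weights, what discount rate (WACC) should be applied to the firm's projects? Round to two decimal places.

Cost of equity via CAPM: Re = 1.5% + 1.44 × 5.69% = 9.6936%.
Cost of preferred: Rp = 4.07 / 82.24 = 4.9489%.
Market value of equity E = 150.56 × 3.02m = 454.6912m.
Total capital V = 454.6912 + 101.8 + 908 = 1464.4912.
Equity: weight = 454.6912/1464.4912 = 0.3105; cost = 9.6936%.
Preferred: weight = 101.8/1464.4912 = 0.0695; cost = 4.9489%.
Subordinated notes: weight = 908/1464.4912 = 0.6200; after-tax cost = 3.3% × (1 − 26%) = 2.4420%.
WACC = 0.3105 × 9.6936% + 0.0695 × 4.9489% + 0.6200 × 2.4420% = 4.8677%.

4.87%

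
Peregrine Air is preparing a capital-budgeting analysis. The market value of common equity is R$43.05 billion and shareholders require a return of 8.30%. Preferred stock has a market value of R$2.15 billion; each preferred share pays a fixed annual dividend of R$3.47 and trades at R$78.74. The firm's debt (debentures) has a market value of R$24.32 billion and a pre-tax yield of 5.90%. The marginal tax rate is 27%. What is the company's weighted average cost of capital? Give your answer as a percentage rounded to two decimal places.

Cost of preferred: Rp = 3.47 / 78.74 = 4.4069%.
Total capital V = 43.05 + 2.15 + 24.32 = 69.52.
Equity: weight = 43.05/69.52 = 0.6192; cost = 8.3%.
Preferred: weight = 2.15/69.52 = 0.0309; cost = 4.4069%.
Debentures: weight = 24.32/69.52 = 0.3498; after-tax cost = 5.9% × (1 − 27%) = 4.3070%.
WACC = 0.6192 × 8.3000% + 0.0309 × 4.4069% + 0.3498 × 4.3070% = 6.7827%.

6.78%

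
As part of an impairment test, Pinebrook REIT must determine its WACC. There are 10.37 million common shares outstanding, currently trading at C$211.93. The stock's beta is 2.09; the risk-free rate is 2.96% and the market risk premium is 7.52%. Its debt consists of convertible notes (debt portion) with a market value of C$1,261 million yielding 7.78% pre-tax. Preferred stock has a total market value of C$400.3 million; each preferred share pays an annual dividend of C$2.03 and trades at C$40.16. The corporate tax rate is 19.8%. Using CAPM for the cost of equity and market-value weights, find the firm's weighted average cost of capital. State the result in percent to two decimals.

Cost of equity via CAPM: Re = 2.96% + 2.09 × 7.52% = 18.6768%.
Cost of preferred: Rp = 2.03 / 40.16 = 5.0548%.
Market value of equity E = 211.93 × 10.37m = 2197.7141m.
Total capital V = 2197.7141 + 400.3 + 1261 = 3859.0141.
Equity: weight = 2197.7141/3859.0141 = 0.5695; cost = 18.6768%.
Preferred: weight = 400.3/3859.0141 = 0.1037; cost = 5.0548%.
Convertible notes (debt portion): weight = 1261/3859.0141 = 0.3268; after-tax cost = 7.78% × (1 − 19.8%) = 6.2396%.
WACC = 0.5695 × 18.6768% + 0.1037 × 5.0548% + 0.3268 × 6.2396% = 13.1997%.

13.20%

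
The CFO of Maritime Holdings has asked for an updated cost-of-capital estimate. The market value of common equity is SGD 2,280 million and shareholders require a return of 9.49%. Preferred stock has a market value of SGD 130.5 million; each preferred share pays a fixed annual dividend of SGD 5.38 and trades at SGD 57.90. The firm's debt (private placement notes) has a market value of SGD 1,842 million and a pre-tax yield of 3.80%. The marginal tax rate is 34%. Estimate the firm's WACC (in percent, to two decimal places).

Cost of preferred: Rp = 5.38 / 57.9 = 9.2919%.
Total capital V = 2280 + 130.5 + 1842 = 4252.5.
Equity: weight = 2280/4252.5 = 0.5362; cost = 9.49%.
Preferred: weight = 130.5/4252.5 = 0.0307; cost = 9.2919%.
Private placement notes: weight = 1842/4252.5 = 0.4332; after-tax cost = 3.8% × (1 − 34%) = 2.5080%.
WACC = 0.5362 × 9.4900% + 0.0307 × 9.2919% + 0.4332 × 2.5080% = 6.4596%.

6.46%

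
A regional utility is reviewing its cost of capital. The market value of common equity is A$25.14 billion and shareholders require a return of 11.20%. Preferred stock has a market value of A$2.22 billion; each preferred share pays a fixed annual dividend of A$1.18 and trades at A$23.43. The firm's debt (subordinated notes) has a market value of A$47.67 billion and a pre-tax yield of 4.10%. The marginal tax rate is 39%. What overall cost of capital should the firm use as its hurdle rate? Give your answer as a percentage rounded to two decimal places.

5.49%

Cost of preferred: Rp = 1.18 / 23.43 = 5.0363%.
Total capital V = 25.14 + 2.22 + 47.67 = 75.03.
Equity: weight = 25.14/75.03 = 0.3351; cost = 11.2%.
Preferred: weight = 2.22/75.03 = 0.0296; cost = 5.0363%.
Subordinated notes: weight = 47.67/75.03 = 0.6353; after-tax cost = 4.1% × (1 − 39%) = 2.5010%.
WACC = 0.3351 × 11.2000% + 0.0296 × 5.0363% + 0.6353 × 2.5010% = 5.4908%.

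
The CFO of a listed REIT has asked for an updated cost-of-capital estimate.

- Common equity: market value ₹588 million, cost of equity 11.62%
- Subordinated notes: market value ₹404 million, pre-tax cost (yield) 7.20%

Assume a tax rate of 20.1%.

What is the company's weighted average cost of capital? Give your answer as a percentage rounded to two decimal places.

9.23%

Total capital V = 588 + 404 = 992.
Equity: weight = 588/992 = 0.5927; cost = 11.62%.
Subordinated notes: weight = 404/992 = 0.4073; after-tax cost = 7.2% × (1 − 20.1%) = 5.7528%.
WACC = 0.5927 × 11.6200% + 0.4073 × 5.7528% = 9.2305%.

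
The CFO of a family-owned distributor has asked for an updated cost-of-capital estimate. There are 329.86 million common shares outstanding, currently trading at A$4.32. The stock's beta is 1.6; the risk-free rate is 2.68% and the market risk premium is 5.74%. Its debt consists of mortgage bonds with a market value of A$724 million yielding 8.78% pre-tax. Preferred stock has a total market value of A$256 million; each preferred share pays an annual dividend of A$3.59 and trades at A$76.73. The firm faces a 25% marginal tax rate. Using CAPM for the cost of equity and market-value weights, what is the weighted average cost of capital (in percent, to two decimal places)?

9.51%

Cost of equity via CAPM: Re = 2.68% + 1.6 × 5.74% = 11.8640%.
Cost of preferred: Rp = 3.59 / 76.73 = 4.6787%.
Market value of equity E = 4.32 × 329.86m = 1424.9952m.
Total capital V = 1424.9952 + 256 + 724 = 2404.9952.
Equity: weight = 1424.9952/2404.9952 = 0.5925; cost = 11.864%.
Preferred: weight = 256/2404.9952 = 0.1064; cost = 4.6787%.
Mortgage bonds: weight = 724/2404.9952 = 0.3010; after-tax cost = 8.78% × (1 − 25%) = 6.5850%.
WACC = 0.5925 × 11.8640% + 0.1064 × 4.6787% + 0.3010 × 6.5850% = 9.5100%.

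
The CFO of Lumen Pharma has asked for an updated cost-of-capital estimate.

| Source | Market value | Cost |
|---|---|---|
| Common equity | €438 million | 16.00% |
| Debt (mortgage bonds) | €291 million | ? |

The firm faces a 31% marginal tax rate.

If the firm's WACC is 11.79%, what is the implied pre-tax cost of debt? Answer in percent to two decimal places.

7.90%

Total capital V = 438 + 291 = 729.
Equity weight = 438/729 = 0.6008.
Mortgage bonds weight = 291/729 = 0.3992.
Equity contribution = 0.6008 × 16% = 9.6132%.
Remaining for debt = 11.79% − 9.6132% = 2.1768%.
Rd × (1 − 31%) × 0.3992 = 2.1768%  ⇒  Rd = 7.9033%.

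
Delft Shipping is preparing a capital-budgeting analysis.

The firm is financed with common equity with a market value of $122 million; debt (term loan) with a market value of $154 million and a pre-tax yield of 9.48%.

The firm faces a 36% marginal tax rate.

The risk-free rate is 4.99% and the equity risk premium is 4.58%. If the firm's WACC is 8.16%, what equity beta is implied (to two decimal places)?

Total capital V = 122 + 154 = 276.
Equity weight = 122/276 = 0.4420.
Term loan weight = 154/276 = 0.5580.
Debt contribution = 0.5580 × 9.48% × (1 − 36%) = 3.3853%.
Required equity contribution = 8.16% − 3.3853% = 4.7747%  ⇒  Re = 10.8017%.
CAPM: 10.8017% = 4.99% + β × 4.58%  ⇒  β = 1.2689.

1.27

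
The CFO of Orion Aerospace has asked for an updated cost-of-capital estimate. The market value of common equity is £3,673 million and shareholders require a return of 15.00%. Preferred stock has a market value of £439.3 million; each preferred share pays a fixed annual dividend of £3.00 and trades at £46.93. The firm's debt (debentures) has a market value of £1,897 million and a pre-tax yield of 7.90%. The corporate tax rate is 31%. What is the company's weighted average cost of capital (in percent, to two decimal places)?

11.36%

Cost of preferred: Rp = 3.0 / 46.93 = 6.3925%.
Total capital V = 3673 + 439.3 + 1897 = 6009.3.
Equity: weight = 3673/6009.3 = 0.6112; cost = 15%.
Preferred: weight = 439.3/6009.3 = 0.0731; cost = 6.3925%.
Debentures: weight = 1897/6009.3 = 0.3157; after-tax cost = 7.9% × (1 − 31%) = 5.4510%.
WACC = 0.6112 × 15.0000% + 0.0731 × 6.3925% + 0.3157 × 5.4510% = 11.3564%.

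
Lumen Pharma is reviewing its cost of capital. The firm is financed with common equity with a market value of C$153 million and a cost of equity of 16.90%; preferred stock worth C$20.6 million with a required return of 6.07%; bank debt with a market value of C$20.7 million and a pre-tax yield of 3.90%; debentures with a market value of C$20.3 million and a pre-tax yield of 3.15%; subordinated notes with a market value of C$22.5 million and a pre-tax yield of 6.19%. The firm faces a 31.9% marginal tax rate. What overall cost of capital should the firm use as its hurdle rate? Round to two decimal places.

Total capital V = 153 + 20.6 + 20.7 + 20.3 + 22.5 = 237.1.
Equity: weight = 153/237.1 = 0.6453; cost = 16.9%.
Preferred: weight = 20.6/237.1 = 0.0869; cost = 6.07%.
Bank debt: weight = 20.7/237.1 = 0.0873; after-tax cost = 3.9% × (1 − 31.9%) = 2.6559%.
Debentures: weight = 20.3/237.1 = 0.0856; after-tax cost = 3.15% × (1 − 31.9%) = 2.1452%.
Subordinated notes: weight = 22.5/237.1 = 0.0949; after-tax cost = 6.19% × (1 − 31.9%) = 4.2154%.
WACC = 0.6453 × 16.9000% + 0.0869 × 6.0700% + 0.0873 × 2.6559% + 0.0856 × 2.1452% + 0.0949 × 4.2154% = 12.2485%.

12.25%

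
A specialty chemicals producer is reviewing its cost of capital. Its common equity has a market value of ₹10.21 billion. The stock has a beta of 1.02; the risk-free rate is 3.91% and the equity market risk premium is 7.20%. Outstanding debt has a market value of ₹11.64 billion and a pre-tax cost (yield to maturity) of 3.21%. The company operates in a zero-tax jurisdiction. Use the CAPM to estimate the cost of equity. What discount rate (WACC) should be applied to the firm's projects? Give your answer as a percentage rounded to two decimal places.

Cost of equity via CAPM: Re = 3.91% + 1.02 × 7.2% = 11.2540%.
Total capital V = 10.21 + 11.64 = 21.85.
Equity: weight = 10.21/21.85 = 0.4673; cost = 11.254%.
Debt: weight = 11.64/21.85 = 0.5327; after-tax cost = 3.21% × (1 − 0%) = 3.2100%.
WACC = 0.4673 × 11.2540% + 0.5327 × 3.2100% = 6.9688%.

6.97%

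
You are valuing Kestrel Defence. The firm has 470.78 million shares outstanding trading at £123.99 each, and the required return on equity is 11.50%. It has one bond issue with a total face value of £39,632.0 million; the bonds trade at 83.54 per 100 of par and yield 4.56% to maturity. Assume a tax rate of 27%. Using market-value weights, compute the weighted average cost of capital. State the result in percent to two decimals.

Market value of equity E = 123.99 × 470.78m = 58372.0122m. Market value of debt D = 39632m × 83.54/100 = 33108.5728m.
Total capital V = 58372.0122 + 33108.5728 = 91480.585.
Equity: weight = 58372.0122/91480.585 = 0.6381; cost = 11.5%.
Bonds outstanding: weight = 33108.5728/91480.585 = 0.3619; after-tax cost = 4.56% × (1 − 27%) = 3.3288%.
WACC = 0.6381 × 11.5000% + 0.3619 × 3.3288% = 8.5427%.

8.54%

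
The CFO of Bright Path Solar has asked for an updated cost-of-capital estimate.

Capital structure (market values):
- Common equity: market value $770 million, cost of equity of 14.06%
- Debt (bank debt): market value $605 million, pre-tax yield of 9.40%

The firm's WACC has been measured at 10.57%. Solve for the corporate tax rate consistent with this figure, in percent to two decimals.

Total capital V = 770 + 605 = 1375.
Equity weight = 770/1375 = 0.5600.
Bank debt weight = 605/1375 = 0.4400.
Equity contribution = 0.5600 × 14.06% = 7.8736%.
Debt contribution must be 10.57% − 7.8736% = 2.6964%.
0.4400 × 9.4% × (1 − T) = 2.6964%  ⇒  (1 − T) = 0.6519.
T = 34.8066%.

34.81%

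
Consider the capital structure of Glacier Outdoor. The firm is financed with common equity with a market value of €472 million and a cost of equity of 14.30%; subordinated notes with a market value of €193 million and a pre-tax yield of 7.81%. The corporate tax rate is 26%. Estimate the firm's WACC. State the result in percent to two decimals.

11.83%

Total capital V = 472 + 193 = 665.
Equity: weight = 472/665 = 0.7098; cost = 14.3%.
Subordinated notes: weight = 193/665 = 0.2902; after-tax cost = 7.81% × (1 − 26%) = 5.7794%.
WACC = 0.7098 × 14.3000% + 0.2902 × 5.7794% = 11.8271%.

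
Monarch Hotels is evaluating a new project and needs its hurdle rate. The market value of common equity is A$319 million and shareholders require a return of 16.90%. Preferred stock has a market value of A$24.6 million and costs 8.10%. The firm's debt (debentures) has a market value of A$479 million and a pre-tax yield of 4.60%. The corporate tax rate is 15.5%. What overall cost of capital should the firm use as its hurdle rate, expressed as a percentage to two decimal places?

Total capital V = 319 + 24.6 + 479 = 822.6.
Equity: weight = 319/822.6 = 0.3878; cost = 16.9%.
Preferred: weight = 24.6/822.6 = 0.0299; cost = 8.1%.
Debentures: weight = 479/822.6 = 0.5823; after-tax cost = 4.6% × (1 − 15.5%) = 3.8870%.
WACC = 0.3878 × 16.9000% + 0.0299 × 8.1000% + 0.5823 × 3.8870% = 9.0594%.

9.06%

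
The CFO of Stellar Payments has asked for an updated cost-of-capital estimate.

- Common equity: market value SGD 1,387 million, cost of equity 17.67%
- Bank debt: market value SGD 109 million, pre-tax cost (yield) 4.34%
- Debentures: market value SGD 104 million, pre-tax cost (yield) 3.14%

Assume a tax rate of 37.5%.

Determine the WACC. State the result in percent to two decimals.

Total capital V = 1387 + 109 + 104 = 1600.
Equity: weight = 1387/1600 = 0.8669; cost = 17.67%.
Bank debt: weight = 109/1600 = 0.0681; after-tax cost = 4.34% × (1 − 37.5%) = 2.7125%.
Debentures: weight = 104/1600 = 0.0650; after-tax cost = 3.14% × (1 − 37.5%) = 1.9625%.
WACC = 0.8669 × 17.6700% + 0.0681 × 2.7125% + 0.0650 × 1.9625% = 15.6300%.

15.63%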